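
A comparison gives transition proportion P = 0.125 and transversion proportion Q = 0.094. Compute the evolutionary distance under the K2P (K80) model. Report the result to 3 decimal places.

0.263

Under the Kimura two-parameter model, d = −½ ln(1 − 2P − Q) − ¼ ln(1 − 2Q).
1 − 2P − Q = 0.656, giving −½ ln(0.656) = 0.210797.
1 − 2Q = 0.812, giving −¼ ln(0.812) = 0.052064.
d = 0.210797 + 0.052064 = 0.262861.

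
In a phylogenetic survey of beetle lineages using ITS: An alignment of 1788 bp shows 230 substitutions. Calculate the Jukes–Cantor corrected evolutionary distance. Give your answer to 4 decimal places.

0.1411

p = 230/1788 ≈ 0.128635.
d = −(3/4) ln(1 − 4p/3) = −0.75 ln(1 − 0.171513) = −0.75 ln(0.828487)
  = −0.75 × (-0.188154) = 0.141116 substitutions/site.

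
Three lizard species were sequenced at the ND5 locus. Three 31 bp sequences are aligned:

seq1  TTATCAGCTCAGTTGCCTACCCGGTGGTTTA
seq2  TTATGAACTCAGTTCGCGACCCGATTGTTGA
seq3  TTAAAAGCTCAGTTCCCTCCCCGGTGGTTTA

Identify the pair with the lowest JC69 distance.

seq1 and seq3

seq1–seq2: 8/31 differ, p = 0.258, d = 0.316.
seq1–seq3: 4/31 differ, p = 0.129, d = 0.142.
seq2–seq3: 9/31 differ, p = 0.290, d = 0.367.
The smallest distance is between seq1 and seq3.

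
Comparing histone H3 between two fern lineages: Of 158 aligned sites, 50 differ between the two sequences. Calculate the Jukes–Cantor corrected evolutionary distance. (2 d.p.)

0.41

p = 50/158 ≈ 0.316456.
d = −(3/4) ln(1 − 4p/3) = −0.75 ln(1 − 0.421941) = −0.75 ln(0.578059)
  = −0.75 × (-0.548079) = 0.411059 substitutions/site.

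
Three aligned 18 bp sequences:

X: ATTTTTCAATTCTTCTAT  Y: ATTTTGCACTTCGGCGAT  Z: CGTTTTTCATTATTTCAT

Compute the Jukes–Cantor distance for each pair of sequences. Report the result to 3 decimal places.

X–Y: 5/18 sites differ → p ≈ 0.277778, d = −0.75 ln(1 − 0.370371) = 0.346968 ≈ 0.347.
X–Z: 7/18 sites differ → p ≈ 0.388889, d = −0.75 ln(1 − 0.518519) = 0.548166 ≈ 0.548.
Y–Z: 11/18 sites differ → p ≈ 0.611111, d = −0.75 ln(1 − 0.814815) = 1.264800 ≈ 1.265.

d(X,Y) = 0.347, d(X,Z) = 0.548, d(Y,Z) = 1.265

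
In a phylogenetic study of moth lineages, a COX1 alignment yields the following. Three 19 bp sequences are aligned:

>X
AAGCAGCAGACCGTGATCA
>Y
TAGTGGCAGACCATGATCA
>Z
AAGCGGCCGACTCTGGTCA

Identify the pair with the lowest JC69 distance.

X–Y: 4/19 differ, p = 0.211, d = 0.247.
X–Z: 5/19 differ, p = 0.263, d = 0.324.
Y–Z: 6/19 differ, p = 0.316, d = 0.410.
The smallest distance is between X and Y.

X and Y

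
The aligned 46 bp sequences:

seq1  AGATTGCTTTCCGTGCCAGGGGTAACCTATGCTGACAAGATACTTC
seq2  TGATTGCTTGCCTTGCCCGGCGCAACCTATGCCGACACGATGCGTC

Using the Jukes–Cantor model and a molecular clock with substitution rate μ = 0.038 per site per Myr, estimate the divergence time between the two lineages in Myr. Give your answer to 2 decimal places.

The sequences differ at 10 of 46 sites (1, 10, 13, 18, 21, 23, 33, 38, 42, 44), so p = 10/46 ≈ 0.217391.
d = −(3/4) ln(1 − 4p/3) = −0.75 ln(1 − 0.289855) = −0.75 ln(0.710145)
  = −0.75 × (-0.342286) = 0.256715 substitutions/site.
Under a molecular clock d = 2μt, so t = d/(2μ) = 0.256715 / (2 × 0.038) = 3.38 Myr.

3.38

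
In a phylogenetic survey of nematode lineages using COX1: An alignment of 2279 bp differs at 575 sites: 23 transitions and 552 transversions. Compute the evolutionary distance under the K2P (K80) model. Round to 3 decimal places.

0.318

P = 23/2279 ≈ 0.010092 and Q = 552/2279 ≈ 0.242211.
Under the Kimura two-parameter model, d = −½ ln(1 − 2P − Q) − ¼ ln(1 − 2Q).
1 − 2P − Q = 0.737605, giving −½ ln(0.737605) = 0.152173.
1 − 2Q = 0.515578, giving −¼ ln(0.515578) = 0.165617.
d = 0.152173 + 0.165617 = 0.317790.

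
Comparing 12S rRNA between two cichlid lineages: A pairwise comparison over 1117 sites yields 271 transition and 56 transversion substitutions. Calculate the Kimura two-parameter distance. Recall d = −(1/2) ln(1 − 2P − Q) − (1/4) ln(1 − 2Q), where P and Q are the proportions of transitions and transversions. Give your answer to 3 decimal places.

0.410

P = 271/1117 ≈ 0.242614 and Q = 56/1117 ≈ 0.050134.
Under the Kimura two-parameter model, d = −½ ln(1 − 2P − Q) − ¼ ln(1 − 2Q).
1 − 2P − Q = 0.464638, giving −½ ln(0.464638) = 0.383248.
1 − 2Q = 0.899732, giving −¼ ln(0.899732) = 0.026415.
d = 0.383248 + 0.026415 = 0.409663.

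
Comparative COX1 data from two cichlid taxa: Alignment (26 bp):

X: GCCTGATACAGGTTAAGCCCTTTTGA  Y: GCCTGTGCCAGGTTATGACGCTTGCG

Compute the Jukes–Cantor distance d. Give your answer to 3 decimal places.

0.539

The sequences differ at 10 of 26 sites (6, 7, 8, 16, 18, 20, 21, 24, 25, 26), so p = 10/26 ≈ 0.384615.
d = −(3/4) ln(1 − 4p/3) = −0.75 ln(1 − 0.51282) = −0.75 ln(0.48718)
  = −0.75 × (-0.719122) = 0.539342 substitutions/site.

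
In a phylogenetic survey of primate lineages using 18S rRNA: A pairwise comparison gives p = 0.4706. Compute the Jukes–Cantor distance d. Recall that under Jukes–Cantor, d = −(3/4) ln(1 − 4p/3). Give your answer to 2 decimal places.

d = −(3/4) ln(1 − 4p/3) = −0.75 ln(1 − 0.627467) = −0.75 ln(0.372533)
  = −0.75 × (-0.987430) = 0.740573 substitutions/site.

0.74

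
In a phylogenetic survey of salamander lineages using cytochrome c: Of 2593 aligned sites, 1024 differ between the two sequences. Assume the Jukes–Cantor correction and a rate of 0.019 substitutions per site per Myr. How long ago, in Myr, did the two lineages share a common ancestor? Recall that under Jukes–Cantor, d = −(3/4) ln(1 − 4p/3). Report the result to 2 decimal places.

p = 1024/2593 ≈ 0.394909.
d = −(3/4) ln(1 − 4p/3) = −0.75 ln(1 − 0.526545) = −0.75 ln(0.473455)
  = −0.75 × (-0.747698) = 0.560774 substitutions/site.
Under a molecular clock d = 2μt, so t = d/(2μ) = 0.560774 / (2 × 0.019) = 14.76 Myr.

14.76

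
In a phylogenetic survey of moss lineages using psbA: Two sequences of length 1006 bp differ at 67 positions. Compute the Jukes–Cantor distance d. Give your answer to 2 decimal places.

0.07

p = 67/1006 ≈ 0.0666.
d = −(3/4) ln(1 − 4p/3) = −0.75 ln(1 − 0.0888) = −0.75 ln(0.9112)
  = −0.75 × (-0.092993) = 0.069745 substitutions/site.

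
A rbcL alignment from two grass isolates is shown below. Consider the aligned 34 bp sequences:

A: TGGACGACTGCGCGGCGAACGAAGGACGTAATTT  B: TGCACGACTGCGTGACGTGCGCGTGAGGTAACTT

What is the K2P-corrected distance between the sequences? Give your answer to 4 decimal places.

0.3780

Of 34 sites, 5 differences are transitions and 5 are transversions, so P = 5/34 ≈ 0.147059 and Q = 5/34 ≈ 0.147059.
Under the Kimura two-parameter model, d = −½ ln(1 − 2P − Q) − ¼ ln(1 − 2Q).
1 − 2P − Q = 0.558823, giving −½ ln(0.558823) = 0.290961.
1 − 2Q = 0.705882, giving −¼ ln(0.705882) = 0.087077.
d = 0.290961 + 0.087077 = 0.378038.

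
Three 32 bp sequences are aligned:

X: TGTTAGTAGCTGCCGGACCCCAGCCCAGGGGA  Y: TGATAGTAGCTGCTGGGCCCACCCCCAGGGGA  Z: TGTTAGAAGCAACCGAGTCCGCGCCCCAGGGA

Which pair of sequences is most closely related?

X–Y: 6/32 differ, p = 0.188, d = 0.216.
X–Z: 10/32 differ, p = 0.313, d = 0.404.
Y–Z: 11/32 differ, p = 0.344, d = 0.460.
The smallest distance is between X and Y.

X and Y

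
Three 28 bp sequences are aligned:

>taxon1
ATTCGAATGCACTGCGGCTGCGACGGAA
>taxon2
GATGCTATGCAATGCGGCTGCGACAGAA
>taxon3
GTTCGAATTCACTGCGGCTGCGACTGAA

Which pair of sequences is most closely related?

taxon1 and taxon3

taxon1–taxon2: 7/28 differ, p = 0.250, d = 0.304.
taxon1–taxon3: 3/28 differ, p = 0.107, d = 0.116.
taxon2–taxon3: 7/28 differ, p = 0.250, d = 0.304.
The smallest distance is between taxon1 and taxon3.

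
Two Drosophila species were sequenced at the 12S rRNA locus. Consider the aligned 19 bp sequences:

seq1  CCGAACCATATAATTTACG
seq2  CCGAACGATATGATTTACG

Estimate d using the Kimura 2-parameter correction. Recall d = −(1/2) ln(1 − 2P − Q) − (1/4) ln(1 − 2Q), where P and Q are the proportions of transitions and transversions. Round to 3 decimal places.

0.114

Of 19 sites, 1 differences are transitions and 1 are transversions, so P = 1/19 ≈ 0.052632 and Q = 1/19 ≈ 0.052632.
Under the Kimura two-parameter model, d = −½ ln(1 − 2P − Q) − ¼ ln(1 − 2Q).
1 − 2P − Q = 0.842104, giving −½ ln(0.842104) = 0.085926.
1 − 2Q = 0.894736, giving −¼ ln(0.894736) = 0.027807.
d = 0.085926 + 0.027807 = 0.113733.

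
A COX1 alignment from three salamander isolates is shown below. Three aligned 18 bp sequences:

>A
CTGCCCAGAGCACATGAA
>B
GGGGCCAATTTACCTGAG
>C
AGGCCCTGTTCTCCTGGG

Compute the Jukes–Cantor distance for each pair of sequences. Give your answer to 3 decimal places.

A–B: 9/18 sites differ → p = 0.5, d = −0.75 ln(1 − 0.666667) = 0.823960 ≈ 0.824.
A–C: 9/18 sites differ → p = 0.5, d = −0.75 ln(1 − 0.666667) = 0.823960 ≈ 0.824.
B–C: 7/18 sites differ → p ≈ 0.388889, d = −0.75 ln(1 − 0.518519) = 0.548166 ≈ 0.548.

d(A,B) = 0.824, d(A,C) = 0.824, d(B,C) = 0.548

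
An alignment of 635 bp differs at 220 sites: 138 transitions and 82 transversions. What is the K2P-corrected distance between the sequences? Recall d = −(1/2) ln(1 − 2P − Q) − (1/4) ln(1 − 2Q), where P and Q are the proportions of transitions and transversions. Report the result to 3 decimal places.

P = 138/635 ≈ 0.217323 and Q = 82/635 ≈ 0.129134.
Under the Kimura two-parameter model, d = −½ ln(1 − 2P − Q) − ¼ ln(1 − 2Q).
1 − 2P − Q = 0.43622, giving −½ ln(0.43622) = 0.414804.
1 − 2Q = 0.741732, giving −¼ ln(0.741732) = 0.074692.
d = 0.414804 + 0.074692 = 0.489496.

0.489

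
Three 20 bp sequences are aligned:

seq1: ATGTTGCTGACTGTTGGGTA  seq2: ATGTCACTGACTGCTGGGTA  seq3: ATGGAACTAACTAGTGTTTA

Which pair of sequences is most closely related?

seq1–seq2: 3/20 differ, p = 0.150, d = 0.167.
seq1–seq3: 8/20 differ, p = 0.400, d = 0.572.
seq2–seq3: 7/20 differ, p = 0.350, d = 0.471.
The smallest distance is between seq1 and seq2.

seq1 and seq2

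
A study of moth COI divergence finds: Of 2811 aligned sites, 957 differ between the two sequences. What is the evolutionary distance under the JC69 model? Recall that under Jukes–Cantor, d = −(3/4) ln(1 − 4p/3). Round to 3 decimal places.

0.454

p = 957/2811 ≈ 0.340448.
d = −(3/4) ln(1 − 4p/3) = −0.75 ln(1 − 0.453931) = −0.75 ln(0.546069)
  = −0.75 × (-0.605010) = 0.453758 substitutions/site.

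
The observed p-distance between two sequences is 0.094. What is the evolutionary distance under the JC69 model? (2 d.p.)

0.10

d = −(3/4) ln(1 − 4p/3) = −0.75 ln(1 − 0.125333) = −0.75 ln(0.874667)
  = −0.75 × (-0.133912) = 0.100434 substitutions/site.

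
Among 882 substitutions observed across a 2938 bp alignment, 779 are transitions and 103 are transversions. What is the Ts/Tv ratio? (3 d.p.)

R = 779/103 = 7.563106… ≈ 7.563 (to 3 d.p.).

7.563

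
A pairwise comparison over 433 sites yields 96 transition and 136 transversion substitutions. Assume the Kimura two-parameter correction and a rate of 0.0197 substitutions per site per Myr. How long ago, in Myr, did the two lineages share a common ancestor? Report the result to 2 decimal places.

P = 96/433 ≈ 0.221709 and Q = 136/433 ≈ 0.314088.
Under the Kimura two-parameter model, d = −½ ln(1 − 2P − Q) − ¼ ln(1 − 2Q).
1 − 2P − Q = 0.242494, giving −½ ln(0.242494) = 0.708389.
1 − 2Q = 0.371824, giving −¼ ln(0.371824) = 0.247334.
d = 0.708389 + 0.247334 = 0.955723.
Under a molecular clock d = 2μt, so t = d/(2μ) = 0.955723 / (2 × 0.0197) = 24.26 Myr.

24.26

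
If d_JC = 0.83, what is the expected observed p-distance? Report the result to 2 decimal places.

p = (3/4)(1 − e^(−4d/3)) = 0.75 × (1 − e^(-1.106667)) = 0.75 × (1 − 0.330659) = 0.502006.

0.50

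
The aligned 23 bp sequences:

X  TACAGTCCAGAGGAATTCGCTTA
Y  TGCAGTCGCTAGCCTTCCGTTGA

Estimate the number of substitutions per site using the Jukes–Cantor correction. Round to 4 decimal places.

0.6501

The sequences differ at 10 of 23 sites (2, 8, 9, 10, 13, 14, 15, 17, 20, 22), so p = 10/23 ≈ 0.434783.
d = −(3/4) ln(1 − 4p/3) = −0.75 ln(1 − 0.579711) = −0.75 ln(0.420289)
  = −0.75 × (-0.866813) = 0.650110 substitutions/site.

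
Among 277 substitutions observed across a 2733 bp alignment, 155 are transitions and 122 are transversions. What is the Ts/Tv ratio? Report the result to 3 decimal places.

R = 155/122 = 1.270491… ≈ 1.270 (to 3 d.p.).

1.270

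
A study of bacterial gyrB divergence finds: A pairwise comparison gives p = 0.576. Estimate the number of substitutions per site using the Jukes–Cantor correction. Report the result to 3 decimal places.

1.096

d = −(3/4) ln(1 − 4p/3) = −0.75 ln(1 − 0.768) = −0.75 ln(0.232)
  = −0.75 × (-1.461018) = 1.095764 substitutions/site.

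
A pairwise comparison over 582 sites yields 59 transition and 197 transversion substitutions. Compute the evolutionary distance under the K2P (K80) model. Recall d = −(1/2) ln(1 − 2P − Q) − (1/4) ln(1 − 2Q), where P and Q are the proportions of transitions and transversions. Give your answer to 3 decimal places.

P = 59/582 ≈ 0.101375 and Q = 197/582 ≈ 0.338488.
Under the Kimura two-parameter model, d = −½ ln(1 − 2P − Q) − ¼ ln(1 − 2Q).
1 − 2P − Q = 0.458762, giving −½ ln(0.458762) = 0.389612.
1 − 2Q = 0.323024, giving −¼ ln(0.323024) = 0.282507.
d = 0.389612 + 0.282507 = 0.672119.

0.672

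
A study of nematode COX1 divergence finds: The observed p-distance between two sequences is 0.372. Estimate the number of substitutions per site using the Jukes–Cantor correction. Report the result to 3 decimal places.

0.514

d = −(3/4) ln(1 − 4p/3) = −0.75 ln(1 − 0.496) = −0.75 ln(0.504)
  = −0.75 × (-0.685179) = 0.513884 substitutions/site.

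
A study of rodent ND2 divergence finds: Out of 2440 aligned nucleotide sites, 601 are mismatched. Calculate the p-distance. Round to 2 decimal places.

0.25

p = 601/2440 = 0.246311… ≈ 0.25 (to 2 d.p.).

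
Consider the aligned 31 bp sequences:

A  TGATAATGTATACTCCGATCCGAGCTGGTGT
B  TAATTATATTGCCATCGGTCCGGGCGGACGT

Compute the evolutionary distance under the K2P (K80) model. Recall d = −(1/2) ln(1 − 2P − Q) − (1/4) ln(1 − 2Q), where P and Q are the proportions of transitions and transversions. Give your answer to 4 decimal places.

0.6404

Of 31 sites, 7 differences are transitions and 6 are transversions, so P = 7/31 ≈ 0.225806 and Q = 6/31 ≈ 0.193548.
Under the Kimura two-parameter model, d = −½ ln(1 − 2P − Q) − ¼ ln(1 − 2Q).
1 − 2P − Q = 0.35484, giving −½ ln(0.35484) = 0.518044.
1 − 2Q = 0.612904, giving −¼ ln(0.612904) = 0.122387.
d = 0.518044 + 0.122387 = 0.640431.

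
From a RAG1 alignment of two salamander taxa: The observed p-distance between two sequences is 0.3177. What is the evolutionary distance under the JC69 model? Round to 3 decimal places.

d = −(3/4) ln(1 − 4p/3) = −0.75 ln(1 − 0.4236) = −0.75 ln(0.5764)
  = −0.75 × (-0.550953) = 0.413215 substitutions/site.

0.413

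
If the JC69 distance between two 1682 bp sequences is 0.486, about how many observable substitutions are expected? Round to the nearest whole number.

602

Invert JC69: p = (3/4)(1 − e^(−4d/3)) = 0.75 × (1 − e^(-0.648)) = 0.75 × (1 − 0.523091) = 0.357682.
Expected differing sites = pL ≈ 0.357682 × 1682 = 601.621124 ≈ 602.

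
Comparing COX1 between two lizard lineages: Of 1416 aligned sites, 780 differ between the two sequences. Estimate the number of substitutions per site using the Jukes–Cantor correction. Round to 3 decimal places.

p = 780/1416 ≈ 0.550847.
d = −(3/4) ln(1 − 4p/3) = −0.75 ln(1 − 0.734463) = −0.75 ln(0.265537)
  = −0.75 × (-1.326001) = 0.994501 substitutions/site.

0.995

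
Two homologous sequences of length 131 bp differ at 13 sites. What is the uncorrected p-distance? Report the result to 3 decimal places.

p = 13/131 = 0.099236… ≈ 0.099 (to 3 d.p.).

0.099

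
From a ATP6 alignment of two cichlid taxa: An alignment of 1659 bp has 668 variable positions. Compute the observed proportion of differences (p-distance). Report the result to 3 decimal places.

p = 668/1659 = 0.402652… ≈ 0.403 (to 3 d.p.).

0.403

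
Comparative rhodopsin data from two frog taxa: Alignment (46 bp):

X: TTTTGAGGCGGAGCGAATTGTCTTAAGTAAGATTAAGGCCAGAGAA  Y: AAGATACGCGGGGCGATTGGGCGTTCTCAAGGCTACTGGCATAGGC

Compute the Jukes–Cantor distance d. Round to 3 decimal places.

The sequences differ at 23 of 46 sites, so p = 23/46 = 0.5.
d = −(3/4) ln(1 − 4p/3) = −0.75 ln(1 − 0.666667) = −0.75 ln(0.333333)
  = −0.75 × (-1.098613) = 0.823960 substitutions/site.

0.824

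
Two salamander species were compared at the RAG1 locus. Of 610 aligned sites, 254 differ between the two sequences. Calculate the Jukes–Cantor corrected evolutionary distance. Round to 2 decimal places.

0.61

p = 254/610 ≈ 0.416393.
d = −(3/4) ln(1 − 4p/3) = −0.75 ln(1 − 0.555191) = −0.75 ln(0.444809)
  = −0.75 × (-0.810110) = 0.607583 substitutions/site.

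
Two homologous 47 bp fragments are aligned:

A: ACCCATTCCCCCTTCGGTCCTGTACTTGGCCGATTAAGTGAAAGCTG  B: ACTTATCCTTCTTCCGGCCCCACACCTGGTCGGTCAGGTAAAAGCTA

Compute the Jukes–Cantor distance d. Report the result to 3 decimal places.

The sequences differ at 18 of 47 sites, so p = 18/47 ≈ 0.382979.
d = −(3/4) ln(1 − 4p/3) = −0.75 ln(1 − 0.510639) = −0.75 ln(0.489361)
  = −0.75 × (-0.714655) = 0.535991 substitutions/site.

0.536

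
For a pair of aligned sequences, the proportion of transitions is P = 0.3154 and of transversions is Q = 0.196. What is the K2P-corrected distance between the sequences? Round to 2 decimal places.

Under the Kimura two-parameter model, d = −½ ln(1 − 2P − Q) − ¼ ln(1 − 2Q).
1 − 2P − Q = 0.1732, giving −½ ln(0.1732) = 0.876654.
1 − 2Q = 0.608, giving −¼ ln(0.608) = 0.124395.
d = 0.876654 + 0.124395 = 1.001049.

1.00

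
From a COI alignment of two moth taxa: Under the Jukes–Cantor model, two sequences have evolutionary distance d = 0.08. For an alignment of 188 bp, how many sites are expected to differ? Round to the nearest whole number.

14

Invert JC69: p = (3/4)(1 − e^(−4d/3)) = 0.75 × (1 − e^(-0.106667)) = 0.75 × (1 − 0.898825) = 0.075881.
Expected differing sites = pL ≈ 0.075881 × 188 = 14.265628 ≈ 14.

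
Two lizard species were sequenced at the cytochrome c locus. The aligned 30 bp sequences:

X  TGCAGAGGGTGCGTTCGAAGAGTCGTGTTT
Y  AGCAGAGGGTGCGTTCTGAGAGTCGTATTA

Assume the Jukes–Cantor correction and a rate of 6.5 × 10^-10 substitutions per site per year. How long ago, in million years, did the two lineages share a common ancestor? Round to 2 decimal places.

144.99

The sequences differ at 5 of 30 sites (1, 17, 18, 27, 30), so p = 5/30 ≈ 0.166667.
d = −(3/4) ln(1 − 4p/3) = −0.75 ln(1 − 0.222223) = −0.75 ln(0.777777)
  = −0.75 × (-0.251315) = 0.188486 substitutions/site.
Under a molecular clock d = 2μt, so t = d/(2μ) = 0.188486 / (2 × 6.5 × 10^-10) = 144.99 million years.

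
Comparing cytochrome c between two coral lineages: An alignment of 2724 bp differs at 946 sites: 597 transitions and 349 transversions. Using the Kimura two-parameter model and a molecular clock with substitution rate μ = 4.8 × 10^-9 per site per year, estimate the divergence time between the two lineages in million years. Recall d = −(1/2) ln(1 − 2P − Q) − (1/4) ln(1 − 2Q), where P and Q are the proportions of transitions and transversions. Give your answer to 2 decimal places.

P = 597/2724 ≈ 0.219163 and Q = 349/2724 ≈ 0.12812.
Under the Kimura two-parameter model, d = −½ ln(1 − 2P − Q) − ¼ ln(1 − 2Q).
1 − 2P − Q = 0.433554, giving −½ ln(0.433554) = 0.417869.
1 − 2Q = 0.74376, giving −¼ ln(0.74376) = 0.074009.
d = 0.417869 + 0.074009 = 0.491878.
Under a molecular clock d = 2μt, so t = d/(2μ) = 0.491878 / (2 × 4.8 × 10^-9) = 51.24 million years.

51.24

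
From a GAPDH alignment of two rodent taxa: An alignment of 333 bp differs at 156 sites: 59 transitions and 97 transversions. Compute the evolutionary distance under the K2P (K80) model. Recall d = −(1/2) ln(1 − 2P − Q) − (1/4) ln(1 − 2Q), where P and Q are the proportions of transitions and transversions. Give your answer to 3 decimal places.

0.737

P = 59/333 ≈ 0.177177 and Q = 97/333 ≈ 0.291291.
Under the Kimura two-parameter model, d = −½ ln(1 − 2P − Q) − ¼ ln(1 − 2Q).
1 − 2P − Q = 0.354355, giving −½ ln(0.354355) = 0.518728.
1 − 2Q = 0.417418, giving −¼ ln(0.417418) = 0.218417.
d = 0.518728 + 0.218417 = 0.737145.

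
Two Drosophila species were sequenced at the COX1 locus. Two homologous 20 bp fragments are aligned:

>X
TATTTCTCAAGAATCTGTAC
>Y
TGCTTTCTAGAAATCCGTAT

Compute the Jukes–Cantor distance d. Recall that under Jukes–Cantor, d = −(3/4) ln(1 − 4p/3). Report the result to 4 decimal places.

The sequences differ at 9 of 20 sites (2, 3, 6, 7, 8, 10, 11, 16, 20), so p = 9/20 = 0.45.
d = −(3/4) ln(1 − 4p/3) = −0.75 ln(1 − 0.6) = −0.75 ln(0.4)
  = −0.75 × (-0.916291) = 0.687218 substitutions/site.

0.6872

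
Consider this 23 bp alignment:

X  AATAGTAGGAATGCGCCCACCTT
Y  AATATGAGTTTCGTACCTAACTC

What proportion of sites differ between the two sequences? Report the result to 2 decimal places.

0.48

The sequences differ at 11 of 23 positions.
p = 11/23 = 0.478260… ≈ 0.48 (to 2 d.p.).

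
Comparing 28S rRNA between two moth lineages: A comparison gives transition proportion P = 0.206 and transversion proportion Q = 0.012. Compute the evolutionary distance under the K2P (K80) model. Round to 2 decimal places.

Under the Kimura two-parameter model, d = −½ ln(1 − 2P − Q) − ¼ ln(1 − 2Q).
1 − 2P − Q = 0.576, giving −½ ln(0.576) = 0.275824.
1 − 2Q = 0.976, giving −¼ ln(0.976) = 0.006073.
d = 0.275824 + 0.006073 = 0.281897.

0.28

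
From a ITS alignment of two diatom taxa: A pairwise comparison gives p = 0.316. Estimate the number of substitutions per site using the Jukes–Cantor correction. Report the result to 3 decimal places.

0.410

d = −(3/4) ln(1 − 4p/3) = −0.75 ln(1 − 0.421333) = −0.75 ln(0.578667)
  = −0.75 × (-0.547028) = 0.410271 substitutions/site.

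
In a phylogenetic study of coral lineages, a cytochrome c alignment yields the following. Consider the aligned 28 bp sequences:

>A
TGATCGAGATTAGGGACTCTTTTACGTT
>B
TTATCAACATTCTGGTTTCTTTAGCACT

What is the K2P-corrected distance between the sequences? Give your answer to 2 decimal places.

Of 28 sites, 5 differences are transitions and 6 are transversions, so P = 5/28 ≈ 0.178571 and Q = 6/28 ≈ 0.214286.
Under the Kimura two-parameter model, d = −½ ln(1 − 2P − Q) − ¼ ln(1 − 2Q).
1 − 2P − Q = 0.428572, giving −½ ln(0.428572) = 0.423648.
1 − 2Q = 0.571428, giving −¼ ln(0.571428) = 0.139904.
d = 0.423648 + 0.139904 = 0.563552.

0.56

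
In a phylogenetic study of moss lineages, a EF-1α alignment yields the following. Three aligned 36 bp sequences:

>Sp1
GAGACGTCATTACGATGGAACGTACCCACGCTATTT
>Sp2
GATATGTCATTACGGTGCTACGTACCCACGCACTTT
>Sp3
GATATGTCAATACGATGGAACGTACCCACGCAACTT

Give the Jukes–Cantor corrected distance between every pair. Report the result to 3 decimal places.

d(Sp1,Sp2) = 0.225, d(Sp1,Sp3) = 0.154, d(Sp2,Sp3) = 0.188

Sp1–Sp2: 7/36 sites differ → p ≈ 0.194444, d = −0.75 ln(1 − 0.259259) = 0.225078 ≈ 0.225.
Sp1–Sp3: 5/36 sites differ → p ≈ 0.138889, d = −0.75 ln(1 − 0.185185) = 0.153596 ≈ 0.154.
Sp2–Sp3: 6/36 sites differ → p ≈ 0.166667, d = −0.75 ln(1 − 0.222223) = 0.188487 ≈ 0.188.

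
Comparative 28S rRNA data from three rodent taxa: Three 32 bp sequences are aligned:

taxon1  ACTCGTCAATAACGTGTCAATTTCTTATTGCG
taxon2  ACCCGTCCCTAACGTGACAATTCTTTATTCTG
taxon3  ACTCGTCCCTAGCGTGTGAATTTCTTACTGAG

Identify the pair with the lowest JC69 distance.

taxon1 and taxon3

taxon1–taxon2: 8/32 differ, p = 0.250, d = 0.304.
taxon1–taxon3: 6/32 differ, p = 0.188, d = 0.216.
taxon2–taxon3: 9/32 differ, p = 0.281, d = 0.353.
The smallest distance is between taxon1 and taxon3.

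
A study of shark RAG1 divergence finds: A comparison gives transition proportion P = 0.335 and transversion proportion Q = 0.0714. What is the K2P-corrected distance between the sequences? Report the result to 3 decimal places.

0.715

Under the Kimura two-parameter model, d = −½ ln(1 − 2P − Q) − ¼ ln(1 − 2Q).
1 − 2P − Q = 0.2586, giving −½ ln(0.2586) = 0.676236.
1 − 2Q = 0.8572, giving −¼ ln(0.8572) = 0.038521.
d = 0.676236 + 0.038521 = 0.714757.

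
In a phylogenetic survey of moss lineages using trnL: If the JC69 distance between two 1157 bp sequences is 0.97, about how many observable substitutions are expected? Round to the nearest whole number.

630

Invert JC69: p = (3/4)(1 − e^(−4d/3)) = 0.75 × (1 − e^(-1.293333)) = 0.75 × (1 − 0.274355) = 0.544234.
Expected differing sites = pL ≈ 0.544234 × 1157 = 629.678738 ≈ 630.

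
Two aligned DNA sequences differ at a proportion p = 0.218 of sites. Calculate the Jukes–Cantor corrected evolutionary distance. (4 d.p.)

0.2576

d = −(3/4) ln(1 − 4p/3) = −0.75 ln(1 − 0.290667) = −0.75 ln(0.709333)
  = −0.75 × (-0.343430) = 0.257573 substitutions/site.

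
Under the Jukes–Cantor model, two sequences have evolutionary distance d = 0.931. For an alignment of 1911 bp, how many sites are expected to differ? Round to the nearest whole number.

Invert JC69: p = (3/4)(1 − e^(−4d/3)) = 0.75 × (1 − e^(-1.241333)) = 0.75 × (1 − 0.288999) = 0.533251.
Expected differing sites = pL ≈ 0.533251 × 1911 = 1019.042661 ≈ 1019.

1019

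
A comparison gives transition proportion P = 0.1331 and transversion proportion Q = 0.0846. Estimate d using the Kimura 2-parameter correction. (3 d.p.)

0.262

Under the Kimura two-parameter model, d = −½ ln(1 − 2P − Q) − ¼ ln(1 − 2Q).
1 − 2P − Q = 0.6492, giving −½ ln(0.6492) = 0.216007.
1 − 2Q = 0.8308, giving −¼ ln(0.8308) = 0.046342.
d = 0.216007 + 0.046342 = 0.262349.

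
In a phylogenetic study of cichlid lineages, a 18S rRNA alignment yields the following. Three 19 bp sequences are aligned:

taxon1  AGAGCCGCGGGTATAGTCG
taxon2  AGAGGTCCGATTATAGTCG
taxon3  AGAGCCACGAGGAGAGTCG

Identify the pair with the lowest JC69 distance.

taxon1–taxon2: 5/19 differ, p = 0.263, d = 0.324.
taxon1–taxon3: 4/19 differ, p = 0.211, d = 0.247.
taxon2–taxon3: 6/19 differ, p = 0.316, d = 0.410.
The smallest distance is between taxon1 and taxon3.

taxon1 and taxon3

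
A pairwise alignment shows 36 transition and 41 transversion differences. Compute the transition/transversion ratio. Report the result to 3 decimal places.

R = 36/41 = 0.878048… ≈ 0.878 (to 3 d.p.).

0.878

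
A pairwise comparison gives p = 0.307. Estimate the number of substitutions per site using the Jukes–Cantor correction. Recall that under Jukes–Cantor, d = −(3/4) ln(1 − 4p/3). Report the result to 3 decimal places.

d = −(3/4) ln(1 − 4p/3) = −0.75 ln(1 − 0.409333) = −0.75 ln(0.590667)
  = −0.75 × (-0.526503) = 0.394877 substitutions/site.

0.395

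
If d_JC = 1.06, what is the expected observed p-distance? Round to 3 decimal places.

p = (3/4)(1 − e^(−4d/3)) = 0.75 × (1 − e^(-1.413333)) = 0.75 × (1 − 0.243331) = 0.567502.

0.568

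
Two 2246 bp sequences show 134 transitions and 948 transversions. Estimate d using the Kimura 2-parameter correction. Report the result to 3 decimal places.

P = 134/2246 ≈ 0.059662 and Q = 948/2246 ≈ 0.422084.
Under the Kimura two-parameter model, d = −½ ln(1 − 2P − Q) − ¼ ln(1 − 2Q).
1 − 2P − Q = 0.458592, giving −½ ln(0.458592) = 0.389797.
1 − 2Q = 0.155832, giving −¼ ln(0.155832) = 0.464744.
d = 0.389797 + 0.464744 = 0.854541.

0.855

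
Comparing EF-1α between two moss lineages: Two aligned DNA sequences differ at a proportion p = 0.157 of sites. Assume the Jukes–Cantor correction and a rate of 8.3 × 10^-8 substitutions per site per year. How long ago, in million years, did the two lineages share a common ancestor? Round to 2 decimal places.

d = −(3/4) ln(1 − 4p/3) = −0.75 ln(1 − 0.209333) = −0.75 ln(0.790667)
  = −0.75 × (-0.234878) = 0.176159 substitutions/site.
Under a molecular clock d = 2μt, so t = d/(2μ) = 0.176159 / (2 × 8.3 × 10^-8) = 1.06 million years.

1.06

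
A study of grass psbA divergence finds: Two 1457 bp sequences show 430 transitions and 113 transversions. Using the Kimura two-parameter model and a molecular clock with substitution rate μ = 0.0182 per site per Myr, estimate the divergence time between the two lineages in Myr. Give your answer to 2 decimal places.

16.30

P = 430/1457 ≈ 0.295127 and Q = 113/1457 ≈ 0.077557.
Under the Kimura two-parameter model, d = −½ ln(1 − 2P − Q) − ¼ ln(1 − 2Q).
1 − 2P − Q = 0.332189, giving −½ ln(0.332189) = 0.551026.
1 − 2Q = 0.844886, giving −¼ ln(0.844886) = 0.042138.
d = 0.551026 + 0.042138 = 0.593164.
Under a molecular clock d = 2μt, so t = d/(2μ) = 0.593164 / (2 × 0.0182) = 16.30 Myr.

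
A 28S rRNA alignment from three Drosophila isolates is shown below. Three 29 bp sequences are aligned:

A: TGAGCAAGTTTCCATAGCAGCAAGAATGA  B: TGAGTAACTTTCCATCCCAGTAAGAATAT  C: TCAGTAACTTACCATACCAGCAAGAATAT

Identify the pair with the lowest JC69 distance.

B and C

A–B: 7/29 differ, p = 0.241, d = 0.291.
A–C: 7/29 differ, p = 0.241, d = 0.291.
B–C: 4/29 differ, p = 0.138, d = 0.152.
The smallest distance is between B and C.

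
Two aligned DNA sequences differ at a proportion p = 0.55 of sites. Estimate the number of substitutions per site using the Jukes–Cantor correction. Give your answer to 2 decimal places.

d = −(3/4) ln(1 − 4p/3) = −0.75 ln(1 − 0.733333) = −0.75 ln(0.266667)
  = −0.75 × (-1.321755) = 0.991316 substitutions/site.

0.99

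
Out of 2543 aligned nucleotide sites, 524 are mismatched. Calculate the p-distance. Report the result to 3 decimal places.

p = 524/2543 = 0.206055… ≈ 0.206 (to 3 d.p.).

0.206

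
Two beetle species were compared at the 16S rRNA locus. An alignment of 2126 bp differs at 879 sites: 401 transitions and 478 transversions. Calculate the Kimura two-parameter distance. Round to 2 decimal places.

0.61

P = 401/2126 ≈ 0.188617 and Q = 478/2126 ≈ 0.224835.
Under the Kimura two-parameter model, d = −½ ln(1 − 2P − Q) − ¼ ln(1 − 2Q).
1 − 2P − Q = 0.397931, giving −½ ln(0.397931) = 0.460738.
1 − 2Q = 0.55033, giving −¼ ln(0.55033) = 0.149309.
d = 0.460738 + 0.149309 = 0.610047.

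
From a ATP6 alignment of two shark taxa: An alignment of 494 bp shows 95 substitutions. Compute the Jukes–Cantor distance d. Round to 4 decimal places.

p = 95/494 ≈ 0.192308.
d = −(3/4) ln(1 − 4p/3) = −0.75 ln(1 − 0.256411) = −0.75 ln(0.743589)
  = −0.75 × (-0.296267) = 0.222200 substitutions/site.

0.2222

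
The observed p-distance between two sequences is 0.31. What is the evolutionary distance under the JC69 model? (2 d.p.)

0.40

d = −(3/4) ln(1 − 4p/3) = −0.75 ln(1 − 0.413333) = −0.75 ln(0.586667)
  = −0.75 × (-0.533298) = 0.399974 substitutions/site.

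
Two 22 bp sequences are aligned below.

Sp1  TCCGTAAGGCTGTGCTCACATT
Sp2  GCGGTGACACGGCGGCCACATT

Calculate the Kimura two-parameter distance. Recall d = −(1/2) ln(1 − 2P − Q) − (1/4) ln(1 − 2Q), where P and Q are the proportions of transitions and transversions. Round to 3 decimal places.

Of 22 sites, 4 differences are transitions and 5 are transversions, so P = 4/22 ≈ 0.181818 and Q = 5/22 ≈ 0.227273.
Under the Kimura two-parameter model, d = −½ ln(1 − 2P − Q) − ¼ ln(1 − 2Q).
1 − 2P − Q = 0.409091, giving −½ ln(0.409091) = 0.446909.
1 − 2Q = 0.545454, giving −¼ ln(0.545454) = 0.151534.
d = 0.446909 + 0.151534 = 0.598443.

0.598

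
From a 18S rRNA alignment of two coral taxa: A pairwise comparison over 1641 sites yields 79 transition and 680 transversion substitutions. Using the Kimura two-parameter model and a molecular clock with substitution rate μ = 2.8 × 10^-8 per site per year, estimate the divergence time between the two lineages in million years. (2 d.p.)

14.26

P = 79/1641 ≈ 0.048141 and Q = 680/1641 ≈ 0.414381.
Under the Kimura two-parameter model, d = −½ ln(1 − 2P − Q) − ¼ ln(1 − 2Q).
1 − 2P − Q = 0.489337, giving −½ ln(0.489337) = 0.357352.
1 − 2Q = 0.171238, giving −¼ ln(0.171238) = 0.441175.
d = 0.357352 + 0.441175 = 0.798527.
Under a molecular clock d = 2μt, so t = d/(2μ) = 0.798527 / (2 × 2.8 × 10^-8) = 14.26 million years.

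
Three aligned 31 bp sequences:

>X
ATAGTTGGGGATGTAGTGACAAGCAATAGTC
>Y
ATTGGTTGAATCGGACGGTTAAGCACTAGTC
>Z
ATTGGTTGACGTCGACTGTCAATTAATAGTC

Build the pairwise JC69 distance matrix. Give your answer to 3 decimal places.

d(X,Y) = 0.614, d(X,Z) = 0.544, d(Y,Z) = 0.367

X–Y: 13/31 sites differ → p ≈ 0.419355, d = −0.75 ln(1 − 0.55914) = 0.614271 ≈ 0.614.
X–Z: 12/31 sites differ → p ≈ 0.387097, d = −0.75 ln(1 − 0.516129) = 0.544453 ≈ 0.544.
Y–Z: 9/31 sites differ → p ≈ 0.290323, d = −0.75 ln(1 − 0.387097) = 0.367161 ≈ 0.367.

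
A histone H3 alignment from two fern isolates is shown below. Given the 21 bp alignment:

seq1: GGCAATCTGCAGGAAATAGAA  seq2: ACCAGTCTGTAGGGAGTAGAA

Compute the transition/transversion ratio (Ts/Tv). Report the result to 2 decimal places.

5.00

Transitions are A↔G and C↔T; transversions are all other mismatches.
Transitions: 5. Transversions: 1.
R = 5/1 = 5.00.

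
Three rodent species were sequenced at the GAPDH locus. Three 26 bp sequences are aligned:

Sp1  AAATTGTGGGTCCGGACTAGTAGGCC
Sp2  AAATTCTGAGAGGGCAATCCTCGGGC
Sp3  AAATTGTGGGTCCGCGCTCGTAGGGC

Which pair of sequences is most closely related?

Sp1–Sp2: 11/26 differ, p = 0.423, d = 0.623.
Sp1–Sp3: 4/26 differ, p = 0.154, d = 0.172.
Sp2–Sp3: 9/26 differ, p = 0.346, d = 0.464.
The smallest distance is between Sp1 and Sp3.

Sp1 and Sp3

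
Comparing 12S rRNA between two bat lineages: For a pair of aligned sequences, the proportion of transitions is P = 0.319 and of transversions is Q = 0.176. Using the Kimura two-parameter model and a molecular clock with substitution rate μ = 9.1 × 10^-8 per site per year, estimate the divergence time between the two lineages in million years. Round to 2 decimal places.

Under the Kimura two-parameter model, d = −½ ln(1 − 2P − Q) − ¼ ln(1 − 2Q).
1 − 2P − Q = 0.186, giving −½ ln(0.186) = 0.841004.
1 − 2Q = 0.648, giving −¼ ln(0.648) = 0.108466.
d = 0.841004 + 0.108466 = 0.949470.
Under a molecular clock d = 2μt, so t = d/(2μ) = 0.949470 / (2 × 9.1 × 10^-8) = 5.22 million years.

5.22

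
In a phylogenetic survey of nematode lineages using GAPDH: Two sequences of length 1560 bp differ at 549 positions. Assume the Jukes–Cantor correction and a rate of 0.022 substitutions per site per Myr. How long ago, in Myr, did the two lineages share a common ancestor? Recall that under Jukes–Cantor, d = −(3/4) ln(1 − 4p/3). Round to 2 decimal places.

10.80

p = 549/1560 ≈ 0.351923.
d = −(3/4) ln(1 − 4p/3) = −0.75 ln(1 − 0.469231) = −0.75 ln(0.530769)
  = −0.75 × (-0.633428) = 0.475071 substitutions/site.
Under a molecular clock d = 2μt, so t = d/(2μ) = 0.475071 / (2 × 0.022) = 10.80 Myr.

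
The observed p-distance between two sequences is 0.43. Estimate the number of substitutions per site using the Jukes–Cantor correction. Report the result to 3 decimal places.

d = −(3/4) ln(1 − 4p/3) = −0.75 ln(1 − 0.573333) = −0.75 ln(0.426667)
  = −0.75 × (-0.851751) = 0.638813 substitutions/site.

0.639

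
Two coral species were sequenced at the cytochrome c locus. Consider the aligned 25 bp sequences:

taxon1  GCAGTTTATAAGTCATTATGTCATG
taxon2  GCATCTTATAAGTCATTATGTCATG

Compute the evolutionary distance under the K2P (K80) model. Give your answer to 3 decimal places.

Of 25 sites, 1 differences are transitions and 1 are transversions, so P = 1/25 = 0.04 and Q = 1/25 = 0.04.
Under the Kimura two-parameter model, d = −½ ln(1 − 2P − Q) − ¼ ln(1 − 2Q).
1 − 2P − Q = 0.88, giving −½ ln(0.88) = 0.063917.
1 − 2Q = 0.92, giving −¼ ln(0.92) = 0.020845.
d = 0.063917 + 0.020845 = 0.084762.

0.085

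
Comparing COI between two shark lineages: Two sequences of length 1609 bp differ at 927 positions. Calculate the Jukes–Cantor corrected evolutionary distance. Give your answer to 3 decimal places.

p = 927/1609 ≈ 0.576134.
d = −(3/4) ln(1 − 4p/3) = −0.75 ln(1 − 0.768179) = −0.75 ln(0.231821)
  = −0.75 × (-1.461790) = 1.096343 substitutions/site.

1.096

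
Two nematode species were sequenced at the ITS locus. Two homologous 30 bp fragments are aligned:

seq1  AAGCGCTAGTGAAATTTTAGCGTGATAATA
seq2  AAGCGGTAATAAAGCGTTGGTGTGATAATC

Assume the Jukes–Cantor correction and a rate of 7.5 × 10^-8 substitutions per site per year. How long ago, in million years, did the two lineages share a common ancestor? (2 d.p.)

2.55

The sequences differ at 9 of 30 sites (6, 9, 11, 14, 15, 16, 19, 21, 30), so p = 9/30 = 0.3.
d = −(3/4) ln(1 − 4p/3) = −0.75 ln(1 − 0.4) = −0.75 ln(0.6)
  = −0.75 × (-0.510826) = 0.383120 substitutions/site.
Under a molecular clock d = 2μt, so t = d/(2μ) = 0.383120 / (2 × 7.5 × 10^-8) = 2.55 million years.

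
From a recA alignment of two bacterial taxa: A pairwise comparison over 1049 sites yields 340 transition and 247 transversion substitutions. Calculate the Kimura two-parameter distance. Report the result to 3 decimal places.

P = 340/1049 ≈ 0.324118 and Q = 247/1049 ≈ 0.235462.
Under the Kimura two-parameter model, d = −½ ln(1 − 2P − Q) − ¼ ln(1 − 2Q).
1 − 2P − Q = 0.116302, giving −½ ln(0.116302) = 1.075783.
1 − 2Q = 0.529076, giving −¼ ln(0.529076) = 0.159156.
d = 1.075783 + 0.159156 = 1.234939.

1.235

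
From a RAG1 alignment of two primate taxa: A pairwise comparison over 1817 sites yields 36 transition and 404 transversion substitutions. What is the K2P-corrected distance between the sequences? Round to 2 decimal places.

0.30

P = 36/1817 ≈ 0.019813 and Q = 404/1817 ≈ 0.222345.
Under the Kimura two-parameter model, d = −½ ln(1 − 2P − Q) − ¼ ln(1 − 2Q).
1 − 2P − Q = 0.738029, giving −½ ln(0.738029) = 0.151886.
1 − 2Q = 0.55531, giving −¼ ln(0.55531) = 0.147057.
d = 0.151886 + 0.147057 = 0.298943.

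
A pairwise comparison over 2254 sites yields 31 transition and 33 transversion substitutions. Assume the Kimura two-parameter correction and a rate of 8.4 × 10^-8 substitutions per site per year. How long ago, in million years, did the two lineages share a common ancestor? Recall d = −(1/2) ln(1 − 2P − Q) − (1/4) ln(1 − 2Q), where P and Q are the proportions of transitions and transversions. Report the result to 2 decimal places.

0.17

P = 31/2254 ≈ 0.013753 and Q = 33/2254 ≈ 0.014641.
Under the Kimura two-parameter model, d = −½ ln(1 − 2P − Q) − ¼ ln(1 − 2Q).
1 − 2P − Q = 0.957853, giving −½ ln(0.957853) = 0.021530.
1 − 2Q = 0.970718, giving −¼ ln(0.970718) = 0.007430.
d = 0.021530 + 0.007430 = 0.028960.
Under a molecular clock d = 2μt, so t = d/(2μ) = 0.028960 / (2 × 8.4 × 10^-8) = 0.17 million years.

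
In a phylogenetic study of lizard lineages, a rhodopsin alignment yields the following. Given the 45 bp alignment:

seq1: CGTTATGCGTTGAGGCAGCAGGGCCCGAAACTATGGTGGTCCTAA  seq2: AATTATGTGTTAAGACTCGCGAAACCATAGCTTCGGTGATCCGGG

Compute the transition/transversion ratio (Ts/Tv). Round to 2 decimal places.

1.33

Transitions are A↔G and C↔T; transversions are all other mismatches.
Transitions: 12. Transversions: 9.
R = 12/9 = 1.333333… ≈ 1.33 (to 2 d.p.).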